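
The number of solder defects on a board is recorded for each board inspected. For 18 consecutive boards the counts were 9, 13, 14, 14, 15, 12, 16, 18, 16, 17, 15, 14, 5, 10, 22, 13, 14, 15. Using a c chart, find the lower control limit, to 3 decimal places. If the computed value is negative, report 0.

c̄ = (9 + 13 + 14 + 14 + 15 + 12 + 16 + 18 + 16 + 17 + 15 + 14 + 5 + 10 + 22 + 13 + 14 + 15) / 18 = 252 / 18 = 14.0000
LCL = c̄ − 3√c̄ = 14.0000 − 3 × 3.7417 = 2.7750

2.775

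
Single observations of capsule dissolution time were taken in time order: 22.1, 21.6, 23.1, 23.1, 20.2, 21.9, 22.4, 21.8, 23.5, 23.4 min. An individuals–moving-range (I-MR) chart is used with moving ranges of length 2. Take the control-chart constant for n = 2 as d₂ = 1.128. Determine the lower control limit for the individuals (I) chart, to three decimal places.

X̄ = (22.1 + 21.6 + 23.1 + 23.1 + 20.2 + 21.9 + 22.4 + 21.8 + 23.5 + 23.4) / 10 = 22.3100
Moving ranges: 0.5, 1.5, 0.0, 2.9, 1.7, 0.5, 0.6, 1.7, 0.1; M̄R̄ = 9.5000 / 9 = 1.0556
LCL = X̄ − 3·M̄R̄/d₂ = 22.3100 − 3 × 1.0556 / 1.128 = 19.5027

19.503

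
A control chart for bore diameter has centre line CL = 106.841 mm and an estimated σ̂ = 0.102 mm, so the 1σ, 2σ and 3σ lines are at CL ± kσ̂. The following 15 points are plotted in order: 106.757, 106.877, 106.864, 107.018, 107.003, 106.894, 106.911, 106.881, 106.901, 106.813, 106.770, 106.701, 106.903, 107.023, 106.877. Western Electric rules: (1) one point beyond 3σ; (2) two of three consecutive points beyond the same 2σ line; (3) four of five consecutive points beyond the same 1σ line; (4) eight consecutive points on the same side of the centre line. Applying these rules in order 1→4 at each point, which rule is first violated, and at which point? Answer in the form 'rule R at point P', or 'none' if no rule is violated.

Zone of each point (C = within 1σ̂, B = 1σ̂–2σ̂, A = 2σ̂–3σ̂, * = beyond 3σ̂; sign = side of CL): 1:-C, 2:+C, 3:+C, 4:+B, 5:+B, 6:+C, 7:+C, 8:+C, 9:+C, 10:-C, 11:-C, 12:-B, 13:+C, 14:+B, 15:+C
Rule 4 (eight consecutive points on the same side of the centre line) is satisfied at point 9.

rule 4 at point 9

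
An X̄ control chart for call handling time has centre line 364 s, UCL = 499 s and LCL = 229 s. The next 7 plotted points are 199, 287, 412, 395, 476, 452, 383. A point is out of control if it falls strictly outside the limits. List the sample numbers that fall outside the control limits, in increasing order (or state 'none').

1

Compare each point to [229, 499]: sample 1 = 199 < LCL.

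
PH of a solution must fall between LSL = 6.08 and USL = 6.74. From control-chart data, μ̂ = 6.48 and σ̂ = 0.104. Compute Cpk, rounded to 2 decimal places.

0.83

Cpu = (USL − μ̂) / (3σ̂) = (6.74 − 6.48) / (3 × 0.104) = 0.8333; Cpl = (μ̂ − LSL) / (3σ̂) = (6.48 − 6.08) / (3 × 0.104) = 1.2821; Cpk = min(Cpu, Cpl) = 0.8333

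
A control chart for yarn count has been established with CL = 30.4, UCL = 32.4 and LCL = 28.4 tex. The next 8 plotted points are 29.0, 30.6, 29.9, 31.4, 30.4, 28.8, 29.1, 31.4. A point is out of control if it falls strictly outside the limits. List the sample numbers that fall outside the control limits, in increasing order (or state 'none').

All 8 points lie within [28.4, 32.4].

none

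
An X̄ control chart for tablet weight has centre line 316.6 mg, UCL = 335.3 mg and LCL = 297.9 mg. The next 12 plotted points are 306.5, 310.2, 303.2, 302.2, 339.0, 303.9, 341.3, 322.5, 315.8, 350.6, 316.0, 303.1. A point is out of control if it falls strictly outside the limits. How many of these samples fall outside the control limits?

Compare each point to [297.9, 335.3]: sample 5 = 339.0 > UCL; sample 7 = 341.3 > UCL; sample 10 = 350.6 > UCL.

3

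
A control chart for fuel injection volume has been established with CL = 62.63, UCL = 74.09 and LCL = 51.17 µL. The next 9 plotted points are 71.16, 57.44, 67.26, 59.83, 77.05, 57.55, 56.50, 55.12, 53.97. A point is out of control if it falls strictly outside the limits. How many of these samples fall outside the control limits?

Compare each point to [51.17, 74.09]: sample 5 = 77.05 > UCL.

1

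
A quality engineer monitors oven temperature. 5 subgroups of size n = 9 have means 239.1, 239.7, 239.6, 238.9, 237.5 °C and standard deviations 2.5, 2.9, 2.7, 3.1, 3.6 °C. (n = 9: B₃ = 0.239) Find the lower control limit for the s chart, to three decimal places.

s̄ = (2.5 + 2.9 + 2.7 + 3.1 + 3.6) / 5 = 2.9600
LCL_s = B₃·s̄ = 0.239 × 2.9600 = 0.7074

0.707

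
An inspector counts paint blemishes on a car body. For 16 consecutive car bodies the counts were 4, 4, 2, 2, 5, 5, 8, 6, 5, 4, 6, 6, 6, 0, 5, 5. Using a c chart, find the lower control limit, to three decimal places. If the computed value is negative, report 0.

0.000

c̄ = (4 + 4 + 2 + 2 + 5 + 5 + 8 + 6 + 5 + 4 + 6 + 6 + 6 + 0 + 5 + 5) / 16 = 73 / 16 = 4.5625
LCL = c̄ − 3√c̄ = 4.5625 − 3 × 2.1360 = -1.8455 → 0 (cannot be negative)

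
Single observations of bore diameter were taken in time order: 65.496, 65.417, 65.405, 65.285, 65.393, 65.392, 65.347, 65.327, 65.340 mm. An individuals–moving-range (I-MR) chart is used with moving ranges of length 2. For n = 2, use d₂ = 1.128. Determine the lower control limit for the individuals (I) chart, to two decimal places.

65.25

X̄ = (65.496 + 65.417 + 65.405 + 65.285 + 65.393 + 65.392 + 65.347 + 65.327 + 65.340) / 9 = 65.3780
Moving ranges: 0.079, 0.012, 0.120, 0.108, 0.001, 0.045, 0.020, 0.013; M̄R̄ = 0.3980 / 8 = 0.0498
LCL = X̄ − 3·M̄R̄/d₂ = 65.3780 − 3 × 0.0498 / 1.128 = 65.2457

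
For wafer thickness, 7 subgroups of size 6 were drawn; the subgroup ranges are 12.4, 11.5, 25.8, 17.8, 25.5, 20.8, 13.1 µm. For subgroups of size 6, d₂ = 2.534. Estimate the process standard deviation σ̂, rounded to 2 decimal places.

R̄ = (12.4 + 11.5 + 25.8 + 17.8 + 25.5 + 20.8 + 13.1) / 7 = 18.1286
σ̂ = R̄ / d₂ = 18.1286 / 2.534 = 7.1541

7.15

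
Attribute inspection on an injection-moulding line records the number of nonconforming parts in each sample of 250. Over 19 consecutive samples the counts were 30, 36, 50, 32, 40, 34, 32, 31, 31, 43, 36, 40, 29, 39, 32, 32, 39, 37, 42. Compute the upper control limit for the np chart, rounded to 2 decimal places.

p̄ = Σdᵢ / (k·n) = 685 / (19 × 250) = 0.14421
UCL = np̄ + 3·√(np̄(1−p̄)) = 36.0526 + 3 × √(36.0526×0.85579) = 36.0526 + 3 × 5.5546 = 52.7164

52.72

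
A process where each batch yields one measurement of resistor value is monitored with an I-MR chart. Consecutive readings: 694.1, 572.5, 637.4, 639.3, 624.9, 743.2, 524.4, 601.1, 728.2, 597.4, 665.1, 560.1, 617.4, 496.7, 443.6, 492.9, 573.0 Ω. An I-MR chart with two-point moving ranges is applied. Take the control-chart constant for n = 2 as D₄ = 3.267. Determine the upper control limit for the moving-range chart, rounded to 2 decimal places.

287.43

Moving ranges: 121.6, 64.9, 1.9, 14.4, 118.3, 218.8, 76.7, 127.1, 130.8, 67.7, 105.0, 57.3, 120.7, 53.1, 49.3, 80.1; M̄R̄ = 1407.7000 / 16 = 87.9813
UCL_MR = D₄·M̄R̄ = 3.267 × 87.9813 = 287.4347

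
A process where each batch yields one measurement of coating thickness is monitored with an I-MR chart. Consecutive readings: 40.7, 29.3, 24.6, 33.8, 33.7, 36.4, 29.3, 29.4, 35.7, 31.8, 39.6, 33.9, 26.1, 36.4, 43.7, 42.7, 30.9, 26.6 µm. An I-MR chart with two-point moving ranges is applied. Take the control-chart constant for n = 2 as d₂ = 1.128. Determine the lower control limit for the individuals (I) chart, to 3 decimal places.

X̄ = (40.7 + 29.3 + 24.6 + 33.8 + 33.7 + 36.4 + 29.3 + 29.4 + 35.7 + 31.8 + 39.6 + 33.9 + 26.1 + 36.4 + 43.7 + 42.7 + 30.9 + 26.6) / 18 = 33.5889
Moving ranges: 11.4, 4.7, 9.2, 0.1, 2.7, 7.1, 0.1, 6.3, 3.9, 7.8, 5.7, 7.8, 10.3, 7.3, 1.0, 11.8, 4.3; M̄R̄ = 101.5000 / 17 = 5.9706
LCL = X̄ − 3·M̄R̄/d₂ = 33.5889 − 3 × 5.9706 / 1.128 = 17.7097

17.710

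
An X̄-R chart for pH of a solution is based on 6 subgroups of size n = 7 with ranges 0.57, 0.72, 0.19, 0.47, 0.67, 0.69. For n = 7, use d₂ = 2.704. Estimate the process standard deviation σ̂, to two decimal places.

R̄ = (0.57 + 0.72 + 0.19 + 0.47 + 0.67 + 0.69) / 6 = 0.5517
σ̂ = R̄ / d₂ = 0.5517 / 2.704 = 0.2040

0.20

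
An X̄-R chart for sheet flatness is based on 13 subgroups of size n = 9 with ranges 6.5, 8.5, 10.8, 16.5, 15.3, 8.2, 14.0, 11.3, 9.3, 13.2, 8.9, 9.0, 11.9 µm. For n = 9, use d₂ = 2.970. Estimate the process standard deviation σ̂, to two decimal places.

R̄ = (6.5 + 8.5 + 10.8 + 16.5 + 15.3 + 8.2 + 14.0 + 11.3 + 9.3 + 13.2 + 8.9 + 9.0 + 11.9) / 13 = 11.0308
σ̂ = R̄ / d₂ = 11.0308 / 2.970 = 3.7141

3.71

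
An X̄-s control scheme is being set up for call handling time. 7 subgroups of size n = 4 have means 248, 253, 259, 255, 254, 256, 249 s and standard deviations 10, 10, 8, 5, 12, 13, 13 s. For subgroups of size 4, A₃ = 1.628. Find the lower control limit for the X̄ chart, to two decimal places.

236.92

X̄̄ = (248 + 253 + 259 + 255 + 254 + 256 + 249) / 7 = 253.4286
s̄ = (10 + 10 + 8 + 5 + 12 + 13 + 13) / 7 = 10.1429
LCL = X̄̄ − A₃·s̄ = 253.4286 − 1.628 × 10.1429 = 236.9160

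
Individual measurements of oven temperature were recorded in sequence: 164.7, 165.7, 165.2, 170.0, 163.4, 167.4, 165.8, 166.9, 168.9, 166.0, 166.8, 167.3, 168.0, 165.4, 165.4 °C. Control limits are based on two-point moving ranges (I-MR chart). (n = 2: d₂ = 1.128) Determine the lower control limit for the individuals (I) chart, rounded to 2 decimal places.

X̄ = (164.7 + 165.7 + 165.2 + 170.0 + 163.4 + 167.4 + 165.8 + 166.9 + 168.9 + 166.0 + 166.8 + 167.3 + 168.0 + 165.4 + 165.4) / 15 = 166.4600
Moving ranges: 1.0, 0.5, 4.8, 6.6, 4.0, 1.6, 1.1, 2.0, 2.9, 0.8, 0.5, 0.7, 2.6, 0.0; M̄R̄ = 29.1000 / 14 = 2.0786
LCL = X̄ − 3·M̄R̄/d₂ = 166.4600 − 3 × 2.0786 / 1.128 = 160.9319

160.93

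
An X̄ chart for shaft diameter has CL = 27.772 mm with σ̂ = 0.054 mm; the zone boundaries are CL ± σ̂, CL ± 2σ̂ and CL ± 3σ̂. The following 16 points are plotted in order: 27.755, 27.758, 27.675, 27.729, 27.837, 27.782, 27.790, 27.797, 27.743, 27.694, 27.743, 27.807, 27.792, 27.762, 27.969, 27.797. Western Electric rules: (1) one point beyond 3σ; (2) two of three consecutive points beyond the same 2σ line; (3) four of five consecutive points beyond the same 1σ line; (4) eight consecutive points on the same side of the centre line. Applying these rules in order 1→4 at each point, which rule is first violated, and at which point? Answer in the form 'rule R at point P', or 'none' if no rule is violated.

rule 1 at point 15

Zone of each point (C = within 1σ̂, B = 1σ̂–2σ̂, A = 2σ̂–3σ̂, * = beyond 3σ̂; sign = side of CL): 1:-C, 2:-C, 3:-B, 4:-C, 5:+B, 6:+C, 7:+C, 8:+C, 9:-C, 10:-B, 11:-C, 12:+C, 13:+C, 14:-C, 15:+*, 16:+C
Rule 1 (one point beyond the 3σ limits) is satisfied at point 15.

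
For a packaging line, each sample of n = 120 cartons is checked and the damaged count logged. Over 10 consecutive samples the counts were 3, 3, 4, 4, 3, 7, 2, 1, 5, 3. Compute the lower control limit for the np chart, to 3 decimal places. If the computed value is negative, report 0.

p̄ = Σdᵢ / (k·n) = 35 / (10 × 120) = 0.02917
LCL = np̄ − 3·√(np̄(1−p̄)) = 3.5000 − 3 × 1.8433 = -2.0300 → 0 (negative, so LCL = 0)

0.000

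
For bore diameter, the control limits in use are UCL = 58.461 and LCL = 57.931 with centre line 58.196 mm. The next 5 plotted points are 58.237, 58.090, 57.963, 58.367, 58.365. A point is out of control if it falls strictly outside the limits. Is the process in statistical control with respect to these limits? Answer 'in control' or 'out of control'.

All 5 points lie within [57.931, 58.461].

in control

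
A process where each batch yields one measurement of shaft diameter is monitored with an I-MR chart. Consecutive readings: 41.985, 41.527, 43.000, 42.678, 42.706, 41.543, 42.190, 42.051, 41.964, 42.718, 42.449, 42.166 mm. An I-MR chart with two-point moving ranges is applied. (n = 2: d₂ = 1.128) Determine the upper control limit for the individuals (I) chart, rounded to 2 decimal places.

43.61

X̄ = (41.985 + 41.527 + 43.000 + 42.678 + 42.706 + 41.543 + 42.190 + 42.051 + 41.964 + 42.718 + 42.449 + 42.166) / 12 = 42.2481
Moving ranges: 0.458, 1.473, 0.322, 0.028, 1.163, 0.647, 0.139, 0.087, 0.754, 0.269, 0.283; M̄R̄ = 5.6230 / 11 = 0.5112
UCL = X̄ + 3·M̄R̄/d₂ = 42.2481 + 3 × 0.5112 / 1.128 = 43.6076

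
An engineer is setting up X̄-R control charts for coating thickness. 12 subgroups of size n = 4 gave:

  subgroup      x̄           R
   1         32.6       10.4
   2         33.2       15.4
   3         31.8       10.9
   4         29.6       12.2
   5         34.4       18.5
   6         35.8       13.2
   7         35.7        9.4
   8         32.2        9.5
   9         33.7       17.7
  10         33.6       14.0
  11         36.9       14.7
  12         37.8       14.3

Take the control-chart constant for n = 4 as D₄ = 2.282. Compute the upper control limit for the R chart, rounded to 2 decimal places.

30.46

R̄ = (10.4 + 15.4 + 10.9 + 12.2 + 18.5 + 13.2 + 9.4 + 9.5 + 17.7 + 14.0 + 14.7 + 14.3) / 12 = 160.2000 / 12 = 13.3500
UCL_R = D₄·R̄ = 2.282 × 13.3500 = 30.4647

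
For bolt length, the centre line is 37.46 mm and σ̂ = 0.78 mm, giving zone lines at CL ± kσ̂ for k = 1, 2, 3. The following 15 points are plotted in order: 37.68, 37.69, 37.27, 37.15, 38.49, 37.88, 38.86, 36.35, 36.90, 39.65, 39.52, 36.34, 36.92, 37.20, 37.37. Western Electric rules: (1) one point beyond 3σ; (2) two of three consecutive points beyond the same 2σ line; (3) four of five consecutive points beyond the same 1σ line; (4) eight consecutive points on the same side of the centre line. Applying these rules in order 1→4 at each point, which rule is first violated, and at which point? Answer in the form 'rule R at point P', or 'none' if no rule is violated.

Zone of each point (C = within 1σ̂, B = 1σ̂–2σ̂, A = 2σ̂–3σ̂, * = beyond 3σ̂; sign = side of CL): 1:+C, 2:+C, 3:-C, 4:-C, 5:+B, 6:+C, 7:+B, 8:-B, 9:-C, 10:+A, 11:+A, 12:-B, 13:-C, 14:-C, 15:-C
Rule 2 (two of three consecutive points beyond the same 2σ limit) is satisfied at point 11.

rule 2 at point 11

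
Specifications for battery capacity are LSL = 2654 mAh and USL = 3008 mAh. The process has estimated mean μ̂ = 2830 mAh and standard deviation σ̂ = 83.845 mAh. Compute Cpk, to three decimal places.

Cpu = (USL − μ̂) / (3σ̂) = (3008 − 2830) / (3 × 83.845) = 0.7077; Cpl = (μ̂ − LSL) / (3σ̂) = (2830 − 2654) / (3 × 83.845) = 0.6997; Cpk = min(Cpu, Cpl) = 0.6997

0.700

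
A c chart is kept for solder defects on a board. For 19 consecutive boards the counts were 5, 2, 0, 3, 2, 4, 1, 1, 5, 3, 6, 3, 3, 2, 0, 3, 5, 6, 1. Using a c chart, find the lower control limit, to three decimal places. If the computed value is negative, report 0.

0.000

c̄ = (5 + 2 + 0 + 3 + 2 + 4 + 1 + 1 + 5 + 3 + 6 + 3 + 3 + 2 + 0 + 3 + 5 + 6 + 1) / 19 = 55 / 19 = 2.8947
LCL = c̄ − 3√c̄ = 2.8947 − 3 × 1.7014 = -2.2094 → 0 (cannot be negative)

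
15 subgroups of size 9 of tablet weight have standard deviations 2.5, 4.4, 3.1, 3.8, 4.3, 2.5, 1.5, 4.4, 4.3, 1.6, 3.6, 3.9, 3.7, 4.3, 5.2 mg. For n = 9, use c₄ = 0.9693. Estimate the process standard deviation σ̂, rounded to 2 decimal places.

3.65

s̄ = (2.5 + 4.4 + 3.1 + 3.8 + 4.3 + 2.5 + 1.5 + 4.4 + 4.3 + 1.6 + 3.6 + 3.9 + 3.7 + 4.3 + 5.2) / 15 = 3.5400
σ̂ = s̄ / c₄ = 3.5400 / 0.9693 = 3.6521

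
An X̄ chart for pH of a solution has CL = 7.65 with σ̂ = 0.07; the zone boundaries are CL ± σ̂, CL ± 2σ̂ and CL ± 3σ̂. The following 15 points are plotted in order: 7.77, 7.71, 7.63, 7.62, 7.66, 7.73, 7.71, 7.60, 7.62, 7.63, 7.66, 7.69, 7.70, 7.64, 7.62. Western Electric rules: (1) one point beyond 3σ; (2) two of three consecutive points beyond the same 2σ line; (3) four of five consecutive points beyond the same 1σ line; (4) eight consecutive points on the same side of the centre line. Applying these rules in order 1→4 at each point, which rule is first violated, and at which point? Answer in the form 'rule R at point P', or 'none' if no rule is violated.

none

Zone of each point (C = within 1σ̂, B = 1σ̂–2σ̂, A = 2σ̂–3σ̂, * = beyond 3σ̂; sign = side of CL): 1:+B, 2:+C, 3:-C, 4:-C, 5:+C, 6:+B, 7:+C, 8:-C, 9:-C, 10:-C, 11:+C, 12:+C, 13:+C, 14:-C, 15:-C
No rule fires across all 15 points.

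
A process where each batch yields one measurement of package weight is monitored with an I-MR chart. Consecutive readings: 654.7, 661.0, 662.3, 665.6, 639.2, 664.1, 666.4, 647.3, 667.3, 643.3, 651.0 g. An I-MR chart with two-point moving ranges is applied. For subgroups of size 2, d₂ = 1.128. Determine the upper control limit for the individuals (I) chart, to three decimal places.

X̄ = (654.7 + 661.0 + 662.3 + 665.6 + 639.2 + 664.1 + 666.4 + 647.3 + 667.3 + 643.3 + 651.0) / 11 = 656.5636
Moving ranges: 6.3, 1.3, 3.3, 26.4, 24.9, 2.3, 19.1, 20.0, 24.0, 7.7; M̄R̄ = 135.3000 / 10 = 13.5300
UCL = X̄ + 3·M̄R̄/d₂ = 656.5636 + 3 × 13.5300 / 1.128 = 692.5477

692.548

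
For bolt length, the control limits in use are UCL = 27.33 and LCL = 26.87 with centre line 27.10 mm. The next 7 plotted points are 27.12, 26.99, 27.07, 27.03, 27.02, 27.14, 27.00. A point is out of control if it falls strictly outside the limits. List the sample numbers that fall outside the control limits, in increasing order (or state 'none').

none

All 7 points lie within [26.87, 27.33].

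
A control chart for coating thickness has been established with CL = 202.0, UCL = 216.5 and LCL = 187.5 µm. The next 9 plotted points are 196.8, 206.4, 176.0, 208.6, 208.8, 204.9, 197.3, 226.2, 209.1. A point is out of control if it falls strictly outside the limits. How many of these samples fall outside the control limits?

Compare each point to [187.5, 216.5]: sample 3 = 176.0 < LCL; sample 8 = 226.2 > UCL.

2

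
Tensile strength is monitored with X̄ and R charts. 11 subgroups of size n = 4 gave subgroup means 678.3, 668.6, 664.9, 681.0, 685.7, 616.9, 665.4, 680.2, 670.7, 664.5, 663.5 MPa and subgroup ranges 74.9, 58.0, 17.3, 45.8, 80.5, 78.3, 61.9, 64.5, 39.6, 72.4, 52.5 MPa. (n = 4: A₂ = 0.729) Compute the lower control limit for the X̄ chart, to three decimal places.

624.453

X̄̄ = (678.3 + 668.6 + 664.9 + 681.0 + 685.7 + 616.9 + 665.4 + 680.2 + 670.7 + 664.5 + 663.5) / 11 = 7339.7000 / 11 = 667.2455
R̄ = (74.9 + 58.0 + 17.3 + 45.8 + 80.5 + 78.3 + 61.9 + 64.5 + 39.6 + 72.4 + 52.5) / 11 = 645.7000 / 11 = 58.7000
LCL = X̄̄ − A₂·R̄ = 667.2455 − 0.729 × 58.7000 = 624.4532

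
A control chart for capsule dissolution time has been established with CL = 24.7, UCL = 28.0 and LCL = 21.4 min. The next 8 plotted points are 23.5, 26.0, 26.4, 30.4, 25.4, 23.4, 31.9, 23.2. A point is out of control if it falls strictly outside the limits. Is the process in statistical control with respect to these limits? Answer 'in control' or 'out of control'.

out of control

Compare each point to [21.4, 28.0]: sample 4 = 30.4 > UCL; sample 7 = 31.9 > UCL.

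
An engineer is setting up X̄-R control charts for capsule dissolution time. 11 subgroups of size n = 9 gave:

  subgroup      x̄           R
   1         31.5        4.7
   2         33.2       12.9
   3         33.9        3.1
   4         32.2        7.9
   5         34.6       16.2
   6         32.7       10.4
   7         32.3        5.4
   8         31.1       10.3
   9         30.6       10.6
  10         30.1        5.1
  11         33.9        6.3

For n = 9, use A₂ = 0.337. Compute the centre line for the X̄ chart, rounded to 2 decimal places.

X̄̄ = (31.5 + 33.2 + 33.9 + 32.2 + 34.6 + 32.7 + 32.3 + 31.1 + 30.6 + 30.1 + 33.9) / 11 = 356.1000 / 11 = 32.3727
CL = X̄̄ = 32.3727

32.37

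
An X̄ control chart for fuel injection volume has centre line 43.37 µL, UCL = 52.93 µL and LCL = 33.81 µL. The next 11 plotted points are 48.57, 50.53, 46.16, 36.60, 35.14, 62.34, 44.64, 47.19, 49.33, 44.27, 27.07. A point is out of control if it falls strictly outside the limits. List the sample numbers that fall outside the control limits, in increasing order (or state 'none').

6, 11

Compare each point to [33.81, 52.93]: sample 6 = 62.34 > UCL; sample 11 = 27.07 < LCL.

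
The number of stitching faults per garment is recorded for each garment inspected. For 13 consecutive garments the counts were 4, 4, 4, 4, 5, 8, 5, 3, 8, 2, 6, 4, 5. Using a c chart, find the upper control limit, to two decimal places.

11.32

c̄ = (4 + 4 + 4 + 4 + 5 + 8 + 5 + 3 + 8 + 2 + 6 + 4 + 5) / 13 = 62 / 13 = 4.7692
UCL = c̄ + 3√c̄ = 4.7692 + 3 × √4.7692 = 4.7692 + 3 × 2.1839 = 11.3208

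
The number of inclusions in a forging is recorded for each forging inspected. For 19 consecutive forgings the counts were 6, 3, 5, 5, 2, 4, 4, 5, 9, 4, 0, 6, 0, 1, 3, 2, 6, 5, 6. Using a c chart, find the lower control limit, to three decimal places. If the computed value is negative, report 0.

c̄ = (6 + 3 + 5 + 5 + 2 + 4 + 4 + 5 + 9 + 4 + 0 + 6 + 0 + 1 + 3 + 2 + 6 + 5 + 6) / 19 = 76 / 19 = 4.0000
LCL = c̄ − 3√c̄ = 4.0000 − 3 × 2.0000 = -2.0000 → 0 (cannot be negative)

0.000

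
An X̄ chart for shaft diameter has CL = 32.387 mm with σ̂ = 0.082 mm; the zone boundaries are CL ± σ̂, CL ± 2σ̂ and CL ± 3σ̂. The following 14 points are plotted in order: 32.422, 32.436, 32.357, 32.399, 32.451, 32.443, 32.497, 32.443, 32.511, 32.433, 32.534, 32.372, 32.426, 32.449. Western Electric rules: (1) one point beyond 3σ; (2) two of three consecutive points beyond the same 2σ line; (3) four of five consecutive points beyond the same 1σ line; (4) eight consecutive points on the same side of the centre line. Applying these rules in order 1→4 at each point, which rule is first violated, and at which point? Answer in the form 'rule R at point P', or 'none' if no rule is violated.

Zone of each point (C = within 1σ̂, B = 1σ̂–2σ̂, A = 2σ̂–3σ̂, * = beyond 3σ̂; sign = side of CL): 1:+C, 2:+C, 3:-C, 4:+C, 5:+C, 6:+C, 7:+B, 8:+C, 9:+B, 10:+C, 11:+B, 12:-C, 13:+C, 14:+C
Rule 4 (eight consecutive points on the same side of the centre line) is satisfied at point 11.

rule 4 at point 11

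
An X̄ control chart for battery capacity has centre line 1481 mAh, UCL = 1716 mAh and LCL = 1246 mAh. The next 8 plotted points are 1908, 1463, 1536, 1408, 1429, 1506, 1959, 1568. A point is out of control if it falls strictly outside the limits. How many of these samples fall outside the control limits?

Compare each point to [1246, 1716]: sample 1 = 1908 > UCL; sample 7 = 1959 > UCL.

2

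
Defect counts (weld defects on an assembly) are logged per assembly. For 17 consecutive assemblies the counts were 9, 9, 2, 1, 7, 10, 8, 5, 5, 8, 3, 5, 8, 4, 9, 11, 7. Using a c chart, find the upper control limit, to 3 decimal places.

14.195

c̄ = (9 + 9 + 2 + 1 + 7 + 10 + 8 + 5 + 5 + 8 + 3 + 5 + 8 + 4 + 9 + 11 + 7) / 17 = 111 / 17 = 6.5294
UCL = c̄ + 3√c̄ = 6.5294 + 3 × √6.5294 = 6.5294 + 3 × 2.5553 = 14.1952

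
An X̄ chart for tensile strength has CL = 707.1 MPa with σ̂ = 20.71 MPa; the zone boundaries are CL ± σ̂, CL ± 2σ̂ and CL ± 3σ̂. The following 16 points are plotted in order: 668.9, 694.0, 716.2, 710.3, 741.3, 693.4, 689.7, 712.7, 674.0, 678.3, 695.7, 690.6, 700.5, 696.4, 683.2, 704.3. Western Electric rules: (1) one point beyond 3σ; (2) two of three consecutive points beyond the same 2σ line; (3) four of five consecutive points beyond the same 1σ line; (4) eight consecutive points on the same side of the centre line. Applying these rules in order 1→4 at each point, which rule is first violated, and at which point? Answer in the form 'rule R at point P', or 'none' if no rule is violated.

rule 4 at point 16

Zone of each point (C = within 1σ̂, B = 1σ̂–2σ̂, A = 2σ̂–3σ̂, * = beyond 3σ̂; sign = side of CL): 1:-B, 2:-C, 3:+C, 4:+C, 5:+B, 6:-C, 7:-C, 8:+C, 9:-B, 10:-B, 11:-C, 12:-C, 13:-C, 14:-C, 15:-B, 16:-C
Rule 4 (eight consecutive points on the same side of the centre line) is satisfied at point 16.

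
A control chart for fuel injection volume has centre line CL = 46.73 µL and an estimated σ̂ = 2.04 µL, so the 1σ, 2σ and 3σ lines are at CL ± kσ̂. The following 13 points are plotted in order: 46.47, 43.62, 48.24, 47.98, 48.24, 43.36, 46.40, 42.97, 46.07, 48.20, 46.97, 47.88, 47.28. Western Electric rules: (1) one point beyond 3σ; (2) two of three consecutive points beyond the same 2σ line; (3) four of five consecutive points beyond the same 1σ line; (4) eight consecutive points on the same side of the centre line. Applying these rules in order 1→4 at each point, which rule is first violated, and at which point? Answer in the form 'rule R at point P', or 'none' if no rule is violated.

none

Zone of each point (C = within 1σ̂, B = 1σ̂–2σ̂, A = 2σ̂–3σ̂, * = beyond 3σ̂; sign = side of CL): 1:-C, 2:-B, 3:+C, 4:+C, 5:+C, 6:-B, 7:-C, 8:-B, 9:-C, 10:+C, 11:+C, 12:+C, 13:+C
No rule fires across all 13 points.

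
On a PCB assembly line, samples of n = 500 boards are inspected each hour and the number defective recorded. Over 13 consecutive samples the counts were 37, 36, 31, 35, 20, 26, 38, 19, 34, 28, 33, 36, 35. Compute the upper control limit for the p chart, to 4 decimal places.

0.0953

p̄ = Σdᵢ / (k·n) = 408 / (13 × 500) = 0.06277
UCL = p̄ + 3·√(p̄(1−p̄)/n) = 0.06277 + 3 × √(0.06277×0.93723/500) = 0.06277 + 3 × 0.01085 = 0.09531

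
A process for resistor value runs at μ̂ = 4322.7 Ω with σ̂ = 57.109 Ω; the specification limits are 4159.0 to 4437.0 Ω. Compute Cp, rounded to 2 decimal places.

Cp = (USL − LSL) / (6σ̂) = (4437.0 − 4159.0) / (6 × 57.109) = 278.0000 / 342.6540 = 0.8113

0.81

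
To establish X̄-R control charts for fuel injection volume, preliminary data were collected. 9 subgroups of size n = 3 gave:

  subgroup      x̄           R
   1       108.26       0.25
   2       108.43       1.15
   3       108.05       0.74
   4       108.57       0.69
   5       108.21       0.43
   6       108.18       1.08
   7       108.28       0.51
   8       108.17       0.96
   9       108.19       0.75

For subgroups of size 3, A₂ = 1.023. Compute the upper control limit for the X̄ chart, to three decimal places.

X̄̄ = (108.26 + 108.43 + 108.05 + 108.57 + 108.21 + 108.18 + 108.28 + 108.17 + 108.19) / 9 = 974.3400 / 9 = 108.2600
R̄ = (0.25 + 1.15 + 0.74 + 0.69 + 0.43 + 1.08 + 0.51 + 0.96 + 0.75) / 9 = 6.5600 / 9 = 0.7289
UCL = X̄̄ + A₂·R̄ = 108.2600 + 1.023 × 0.7289 = 109.0057

109.006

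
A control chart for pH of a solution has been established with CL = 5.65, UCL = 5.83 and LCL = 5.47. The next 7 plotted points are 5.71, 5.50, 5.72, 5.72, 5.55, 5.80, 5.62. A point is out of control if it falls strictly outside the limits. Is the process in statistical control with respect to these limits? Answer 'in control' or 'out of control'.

in control

All 7 points lie within [5.47, 5.83].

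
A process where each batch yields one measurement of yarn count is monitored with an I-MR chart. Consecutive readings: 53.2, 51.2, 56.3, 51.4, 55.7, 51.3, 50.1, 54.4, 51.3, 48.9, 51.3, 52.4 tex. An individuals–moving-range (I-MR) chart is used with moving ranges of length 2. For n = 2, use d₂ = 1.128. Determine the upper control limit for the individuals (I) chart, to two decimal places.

60.80

X̄ = (53.2 + 51.2 + 56.3 + 51.4 + 55.7 + 51.3 + 50.1 + 54.4 + 51.3 + 48.9 + 51.3 + 52.4) / 12 = 52.2917
Moving ranges: 2.0, 5.1, 4.9, 4.3, 4.4, 1.2, 4.3, 3.1, 2.4, 2.4, 1.1; M̄R̄ = 35.2000 / 11 = 3.2000
UCL = X̄ + 3·M̄R̄/d₂ = 52.2917 + 3 × 3.2000 / 1.128 = 60.8023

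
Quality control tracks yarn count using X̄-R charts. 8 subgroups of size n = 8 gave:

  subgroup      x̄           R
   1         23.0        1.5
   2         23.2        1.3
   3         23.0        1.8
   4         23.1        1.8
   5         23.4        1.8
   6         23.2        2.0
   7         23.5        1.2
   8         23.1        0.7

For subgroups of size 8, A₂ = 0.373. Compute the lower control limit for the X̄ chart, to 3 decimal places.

22.623

X̄̄ = (23.0 + 23.2 + 23.0 + 23.1 + 23.4 + 23.2 + 23.5 + 23.1) / 8 = 185.5000 / 8 = 23.1875
R̄ = (1.5 + 1.3 + 1.8 + 1.8 + 1.8 + 2.0 + 1.2 + 0.7) / 8 = 12.1000 / 8 = 1.5125
LCL = X̄̄ − A₂·R̄ = 23.1875 − 0.373 × 1.5125 = 22.6233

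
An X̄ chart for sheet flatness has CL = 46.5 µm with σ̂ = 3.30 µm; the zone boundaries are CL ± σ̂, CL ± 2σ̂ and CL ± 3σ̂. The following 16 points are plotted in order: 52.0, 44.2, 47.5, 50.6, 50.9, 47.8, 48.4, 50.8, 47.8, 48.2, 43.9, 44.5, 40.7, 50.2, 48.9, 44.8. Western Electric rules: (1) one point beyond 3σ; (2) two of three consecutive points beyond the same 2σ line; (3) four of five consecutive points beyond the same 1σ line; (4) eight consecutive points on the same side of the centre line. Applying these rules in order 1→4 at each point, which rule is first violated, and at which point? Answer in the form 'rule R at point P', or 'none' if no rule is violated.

rule 4 at point 10

Zone of each point (C = within 1σ̂, B = 1σ̂–2σ̂, A = 2σ̂–3σ̂, * = beyond 3σ̂; sign = side of CL): 1:+B, 2:-C, 3:+C, 4:+B, 5:+B, 6:+C, 7:+C, 8:+B, 9:+C, 10:+C, 11:-C, 12:-C, 13:-B, 14:+B, 15:+C, 16:-C
Rule 4 (eight consecutive points on the same side of the centre line) is satisfied at point 10.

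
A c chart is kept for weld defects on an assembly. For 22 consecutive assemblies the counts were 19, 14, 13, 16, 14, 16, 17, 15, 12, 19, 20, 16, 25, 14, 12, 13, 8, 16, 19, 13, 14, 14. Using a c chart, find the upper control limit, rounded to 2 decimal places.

27.19

c̄ = (19 + 14 + 13 + 16 + 14 + 16 + 17 + 15 + 12 + 19 + 20 + 16 + 25 + 14 + 12 + 13 + 8 + 16 + 19 + 13 + 14 + 14) / 22 = 339 / 22 = 15.4091
UCL = c̄ + 3√c̄ = 15.4091 + 3 × √15.4091 = 15.4091 + 3 × 3.9254 = 27.1854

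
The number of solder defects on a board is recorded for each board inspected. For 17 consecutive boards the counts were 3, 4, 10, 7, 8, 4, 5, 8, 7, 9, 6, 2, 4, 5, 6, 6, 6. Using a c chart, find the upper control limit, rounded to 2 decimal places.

c̄ = (3 + 4 + 10 + 7 + 8 + 4 + 5 + 8 + 7 + 9 + 6 + 2 + 4 + 5 + 6 + 6 + 6) / 17 = 100 / 17 = 5.8824
UCL = c̄ + 3√c̄ = 5.8824 + 3 × √5.8824 = 5.8824 + 3 × 2.4254 = 13.1584

13.16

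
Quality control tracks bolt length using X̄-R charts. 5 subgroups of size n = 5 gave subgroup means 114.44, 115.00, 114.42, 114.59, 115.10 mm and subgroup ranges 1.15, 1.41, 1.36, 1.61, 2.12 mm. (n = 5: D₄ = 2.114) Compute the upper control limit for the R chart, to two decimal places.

R̄ = (1.15 + 1.41 + 1.36 + 1.61 + 2.12) / 5 = 7.6500 / 5 = 1.5300
UCL_R = D₄·R̄ = 2.114 × 1.5300 = 3.2344

3.23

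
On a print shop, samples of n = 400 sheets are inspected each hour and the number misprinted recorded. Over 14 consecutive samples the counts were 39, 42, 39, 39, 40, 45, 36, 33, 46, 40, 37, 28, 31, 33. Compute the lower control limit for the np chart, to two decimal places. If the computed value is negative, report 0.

20.18

p̄ = Σdᵢ / (k·n) = 528 / (14 × 400) = 0.09429
LCL = np̄ − 3·√(np̄(1−p̄)) = 37.7143 − 3 × 5.8445 = 20.1807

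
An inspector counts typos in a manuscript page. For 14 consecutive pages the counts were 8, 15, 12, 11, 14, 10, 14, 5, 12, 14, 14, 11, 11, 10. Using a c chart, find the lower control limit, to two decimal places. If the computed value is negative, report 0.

c̄ = (8 + 15 + 12 + 11 + 14 + 10 + 14 + 5 + 12 + 14 + 14 + 11 + 11 + 10) / 14 = 161 / 14 = 11.5000
LCL = c̄ − 3√c̄ = 11.5000 − 3 × 3.3912 = 1.3265

1.33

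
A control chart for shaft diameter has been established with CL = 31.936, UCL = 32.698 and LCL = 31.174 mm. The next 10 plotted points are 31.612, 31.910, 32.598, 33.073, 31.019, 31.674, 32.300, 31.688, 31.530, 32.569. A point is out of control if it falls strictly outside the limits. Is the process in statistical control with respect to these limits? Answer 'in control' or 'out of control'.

Compare each point to [31.174, 32.698]: sample 4 = 33.073 > UCL; sample 5 = 31.019 < LCL.

out of control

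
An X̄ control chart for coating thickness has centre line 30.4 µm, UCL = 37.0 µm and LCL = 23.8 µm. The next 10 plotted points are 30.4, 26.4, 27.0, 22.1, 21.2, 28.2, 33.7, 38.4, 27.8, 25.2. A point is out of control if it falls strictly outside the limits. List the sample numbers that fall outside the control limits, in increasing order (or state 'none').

4, 5, 8

Compare each point to [23.8, 37.0]: sample 4 = 22.1 < LCL; sample 5 = 21.2 < LCL; sample 8 = 38.4 > UCL.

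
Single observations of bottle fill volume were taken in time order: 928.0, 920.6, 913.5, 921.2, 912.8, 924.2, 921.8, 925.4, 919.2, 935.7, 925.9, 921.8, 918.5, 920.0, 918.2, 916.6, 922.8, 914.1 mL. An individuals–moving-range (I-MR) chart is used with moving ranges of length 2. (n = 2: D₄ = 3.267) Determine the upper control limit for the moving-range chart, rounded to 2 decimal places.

Moving ranges: 7.4, 7.1, 7.7, 8.4, 11.4, 2.4, 3.6, 6.2, 16.5, 9.8, 4.1, 3.3, 1.5, 1.8, 1.6, 6.2, 8.7; M̄R̄ = 107.7000 / 17 = 6.3353
UCL_MR = D₄·M̄R̄ = 3.267 × 6.3353 = 20.6974

20.70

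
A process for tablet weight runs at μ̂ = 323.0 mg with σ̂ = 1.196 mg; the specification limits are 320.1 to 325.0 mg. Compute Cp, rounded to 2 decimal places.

0.68

Cp = (USL − LSL) / (6σ̂) = (325.0 − 320.1) / (6 × 1.196) = 4.9000 / 7.1760 = 0.6828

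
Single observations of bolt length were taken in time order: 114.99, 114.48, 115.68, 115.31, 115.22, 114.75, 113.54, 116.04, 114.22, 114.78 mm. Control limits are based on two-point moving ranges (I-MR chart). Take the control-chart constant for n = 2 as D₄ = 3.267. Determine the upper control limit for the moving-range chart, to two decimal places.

Moving ranges: 0.51, 1.20, 0.37, 0.09, 0.47, 1.21, 2.50, 1.82, 0.56; M̄R̄ = 8.7300 / 9 = 0.9700
UCL_MR = D₄·M̄R̄ = 3.267 × 0.9700 = 3.1690

3.17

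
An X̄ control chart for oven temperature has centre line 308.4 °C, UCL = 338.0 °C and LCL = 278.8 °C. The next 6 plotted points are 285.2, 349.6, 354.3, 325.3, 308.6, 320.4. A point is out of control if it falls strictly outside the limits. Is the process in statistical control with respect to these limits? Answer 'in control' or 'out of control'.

out of control

Compare each point to [278.8, 338.0]: sample 2 = 349.6 > UCL; sample 3 = 354.3 > UCL.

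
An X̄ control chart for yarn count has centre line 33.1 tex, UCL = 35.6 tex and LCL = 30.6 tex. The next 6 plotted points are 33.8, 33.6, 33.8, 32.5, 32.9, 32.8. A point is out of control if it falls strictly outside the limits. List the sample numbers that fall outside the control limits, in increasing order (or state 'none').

All 6 points lie within [30.6, 35.6].

none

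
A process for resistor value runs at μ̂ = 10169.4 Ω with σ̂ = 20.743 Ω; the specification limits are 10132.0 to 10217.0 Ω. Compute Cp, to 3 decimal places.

Cp = (USL − LSL) / (6σ̂) = (10217.0 − 10132.0) / (6 × 20.743) = 85.0000 / 124.4580 = 0.6830

0.683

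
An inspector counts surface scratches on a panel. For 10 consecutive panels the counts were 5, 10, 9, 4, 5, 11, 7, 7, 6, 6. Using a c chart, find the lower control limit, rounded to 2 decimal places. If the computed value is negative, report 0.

0.00

c̄ = (5 + 10 + 9 + 4 + 5 + 11 + 7 + 7 + 6 + 6) / 10 = 70 / 10 = 7.0000
LCL = c̄ − 3√c̄ = 7.0000 − 3 × 2.6458 = -0.9373 → 0 (cannot be negative)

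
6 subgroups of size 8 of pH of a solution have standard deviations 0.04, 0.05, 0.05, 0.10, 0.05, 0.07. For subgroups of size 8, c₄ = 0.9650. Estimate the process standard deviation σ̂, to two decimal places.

0.06

s̄ = (0.04 + 0.05 + 0.05 + 0.10 + 0.05 + 0.07) / 6 = 0.0600
σ̂ = s̄ / c₄ = 0.0600 / 0.9650 = 0.0622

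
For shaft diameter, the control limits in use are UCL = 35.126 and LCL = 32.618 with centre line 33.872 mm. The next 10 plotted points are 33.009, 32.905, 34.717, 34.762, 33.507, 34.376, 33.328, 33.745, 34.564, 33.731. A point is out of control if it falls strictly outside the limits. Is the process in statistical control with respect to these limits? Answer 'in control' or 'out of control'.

in control

All 10 points lie within [32.618, 35.126].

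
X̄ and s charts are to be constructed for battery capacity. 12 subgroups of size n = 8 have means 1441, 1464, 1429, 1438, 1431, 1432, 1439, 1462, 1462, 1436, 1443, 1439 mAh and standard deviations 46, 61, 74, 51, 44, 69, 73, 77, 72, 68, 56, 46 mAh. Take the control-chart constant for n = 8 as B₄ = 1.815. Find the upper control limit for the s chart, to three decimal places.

111.471

s̄ = (46 + 61 + 74 + 51 + 44 + 69 + 73 + 77 + 72 + 68 + 56 + 46) / 12 = 61.4167
UCL_s = B₄·s̄ = 1.815 × 61.4167 = 111.4712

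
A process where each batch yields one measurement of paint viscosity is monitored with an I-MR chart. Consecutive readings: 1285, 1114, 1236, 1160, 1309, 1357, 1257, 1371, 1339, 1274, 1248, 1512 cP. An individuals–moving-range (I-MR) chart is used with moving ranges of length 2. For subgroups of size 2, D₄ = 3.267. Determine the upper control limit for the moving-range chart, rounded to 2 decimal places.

Moving ranges: 171, 122, 76, 149, 48, 100, 114, 32, 65, 26, 264; M̄R̄ = 1167.0000 / 11 = 106.0909
UCL_MR = D₄·M̄R̄ = 3.267 × 106.0909 = 346.5990

346.60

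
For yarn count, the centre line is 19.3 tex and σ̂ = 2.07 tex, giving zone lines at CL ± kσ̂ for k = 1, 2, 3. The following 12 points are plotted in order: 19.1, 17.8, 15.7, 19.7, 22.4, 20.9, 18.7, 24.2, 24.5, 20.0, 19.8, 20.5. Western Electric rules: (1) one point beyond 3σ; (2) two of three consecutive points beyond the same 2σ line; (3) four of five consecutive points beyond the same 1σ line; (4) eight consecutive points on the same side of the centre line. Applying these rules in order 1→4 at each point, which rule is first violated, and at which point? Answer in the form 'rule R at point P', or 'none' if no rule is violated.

Zone of each point (C = within 1σ̂, B = 1σ̂–2σ̂, A = 2σ̂–3σ̂, * = beyond 3σ̂; sign = side of CL): 1:-C, 2:-C, 3:-B, 4:+C, 5:+B, 6:+C, 7:-C, 8:+A, 9:+A, 10:+C, 11:+C, 12:+C
Rule 2 (two of three consecutive points beyond the same 2σ limit) is satisfied at point 9.

rule 2 at point 9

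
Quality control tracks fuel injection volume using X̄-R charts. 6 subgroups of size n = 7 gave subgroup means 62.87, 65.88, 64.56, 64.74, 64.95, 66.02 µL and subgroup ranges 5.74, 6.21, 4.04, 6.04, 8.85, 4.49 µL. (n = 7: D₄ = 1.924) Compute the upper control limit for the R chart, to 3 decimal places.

R̄ = (5.74 + 6.21 + 4.04 + 6.04 + 8.85 + 4.49) / 6 = 35.3700 / 6 = 5.8950
UCL_R = D₄·R̄ = 1.924 × 5.8950 = 11.3420

11.342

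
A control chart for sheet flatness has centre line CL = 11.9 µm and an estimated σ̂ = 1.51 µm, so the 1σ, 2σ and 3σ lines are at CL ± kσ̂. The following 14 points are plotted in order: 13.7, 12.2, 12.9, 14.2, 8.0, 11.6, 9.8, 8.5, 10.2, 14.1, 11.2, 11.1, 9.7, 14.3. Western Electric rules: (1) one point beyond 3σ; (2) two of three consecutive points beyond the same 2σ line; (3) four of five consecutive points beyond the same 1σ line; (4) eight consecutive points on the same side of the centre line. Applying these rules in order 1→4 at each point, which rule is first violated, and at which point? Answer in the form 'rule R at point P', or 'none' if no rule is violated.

rule 3 at point 9

Zone of each point (C = within 1σ̂, B = 1σ̂–2σ̂, A = 2σ̂–3σ̂, * = beyond 3σ̂; sign = side of CL): 1:+B, 2:+C, 3:+C, 4:+B, 5:-A, 6:-C, 7:-B, 8:-A, 9:-B, 10:+B, 11:-C, 12:-C, 13:-B, 14:+B
Rule 3 (four of five consecutive points beyond the same 1σ limit) is satisfied at point 9.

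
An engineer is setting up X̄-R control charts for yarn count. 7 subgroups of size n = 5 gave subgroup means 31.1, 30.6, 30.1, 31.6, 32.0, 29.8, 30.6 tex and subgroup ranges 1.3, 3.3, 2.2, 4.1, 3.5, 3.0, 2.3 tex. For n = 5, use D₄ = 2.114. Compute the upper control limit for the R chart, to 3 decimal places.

R̄ = (1.3 + 3.3 + 2.2 + 4.1 + 3.5 + 3.0 + 2.3) / 7 = 19.7000 / 7 = 2.8143
UCL_R = D₄·R̄ = 2.114 × 2.8143 = 5.9494

5.949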